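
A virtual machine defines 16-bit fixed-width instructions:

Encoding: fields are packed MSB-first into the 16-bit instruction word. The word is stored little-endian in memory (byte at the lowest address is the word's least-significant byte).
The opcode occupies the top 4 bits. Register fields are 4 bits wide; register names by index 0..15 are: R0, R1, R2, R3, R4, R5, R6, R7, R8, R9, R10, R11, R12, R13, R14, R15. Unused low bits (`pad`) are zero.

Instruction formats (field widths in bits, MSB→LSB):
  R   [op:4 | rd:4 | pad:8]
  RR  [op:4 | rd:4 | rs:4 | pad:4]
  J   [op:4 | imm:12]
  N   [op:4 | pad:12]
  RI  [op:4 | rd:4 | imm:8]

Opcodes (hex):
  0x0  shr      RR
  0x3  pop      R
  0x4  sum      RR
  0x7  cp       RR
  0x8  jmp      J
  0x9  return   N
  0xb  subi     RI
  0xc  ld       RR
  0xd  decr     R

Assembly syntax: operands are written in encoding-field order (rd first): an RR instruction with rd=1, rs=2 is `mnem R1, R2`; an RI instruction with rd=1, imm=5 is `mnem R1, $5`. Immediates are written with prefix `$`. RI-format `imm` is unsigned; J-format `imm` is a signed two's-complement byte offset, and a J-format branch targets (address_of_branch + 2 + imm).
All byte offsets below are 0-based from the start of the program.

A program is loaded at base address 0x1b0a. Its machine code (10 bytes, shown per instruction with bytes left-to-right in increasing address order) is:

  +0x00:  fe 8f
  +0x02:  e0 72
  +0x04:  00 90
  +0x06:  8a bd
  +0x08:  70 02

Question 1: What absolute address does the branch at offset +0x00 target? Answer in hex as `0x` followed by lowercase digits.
@+00  little-endian(fe 8f) = 0x8ffe
  top 4b → 0x8 → jmp [J]
  imm@[11:0]=0xffe (s12→-2) ⇒ $-2
  target = base 0x1b0a + off 0x00 + 2 + imm -2 = 0x1b0a

0x1b0a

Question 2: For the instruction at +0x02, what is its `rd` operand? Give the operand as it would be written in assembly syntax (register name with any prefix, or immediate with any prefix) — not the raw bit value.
@+02  little-endian(e0 72) = 0x72e0
  opcode bits[15:12]=0x7: cp/RR
  rd@[11:8]=0x2 ⇒ R2
  rs@[7:4]=0xe ⇒ R14

R2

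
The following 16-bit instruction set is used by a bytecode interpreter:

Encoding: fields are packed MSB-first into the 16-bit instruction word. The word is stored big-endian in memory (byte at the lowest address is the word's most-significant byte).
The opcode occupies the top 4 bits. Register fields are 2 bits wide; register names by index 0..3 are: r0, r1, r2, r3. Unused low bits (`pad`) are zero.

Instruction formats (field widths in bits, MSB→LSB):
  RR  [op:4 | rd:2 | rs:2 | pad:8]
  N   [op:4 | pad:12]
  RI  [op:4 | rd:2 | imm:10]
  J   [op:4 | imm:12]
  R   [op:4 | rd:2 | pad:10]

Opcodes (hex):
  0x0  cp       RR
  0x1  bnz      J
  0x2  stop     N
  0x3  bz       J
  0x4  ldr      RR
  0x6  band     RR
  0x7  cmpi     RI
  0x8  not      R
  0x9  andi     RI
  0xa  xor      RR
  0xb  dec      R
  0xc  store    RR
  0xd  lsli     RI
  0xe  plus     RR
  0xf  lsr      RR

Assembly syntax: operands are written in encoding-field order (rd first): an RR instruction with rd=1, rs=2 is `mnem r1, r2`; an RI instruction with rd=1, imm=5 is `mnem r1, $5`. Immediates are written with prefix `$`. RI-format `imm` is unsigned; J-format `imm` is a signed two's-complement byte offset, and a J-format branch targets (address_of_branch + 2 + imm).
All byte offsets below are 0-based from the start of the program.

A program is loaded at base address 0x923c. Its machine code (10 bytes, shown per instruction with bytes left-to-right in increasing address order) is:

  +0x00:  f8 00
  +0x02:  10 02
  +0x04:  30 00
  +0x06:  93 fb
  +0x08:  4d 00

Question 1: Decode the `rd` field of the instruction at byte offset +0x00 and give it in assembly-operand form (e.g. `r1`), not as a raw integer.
off 0x00: read f8 00 as big → 0xf800
  opcode bits[15:12]=0xf: lsr/RR
  rd@[11:10]=0x2 ⇒ r2
  rs@[9:8]=0x0 ⇒ r0

r2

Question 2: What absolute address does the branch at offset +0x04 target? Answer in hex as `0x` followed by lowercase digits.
off 0x04: read 30 00 as big → 0x3000
  op=0x3000>>12=0x3 ⇒ bz (J)
  imm@[11:0]=0x0 ⇒ $0
  target = base 0x923c + off 0x04 + 2 + imm 0 = 0x9242

0x9242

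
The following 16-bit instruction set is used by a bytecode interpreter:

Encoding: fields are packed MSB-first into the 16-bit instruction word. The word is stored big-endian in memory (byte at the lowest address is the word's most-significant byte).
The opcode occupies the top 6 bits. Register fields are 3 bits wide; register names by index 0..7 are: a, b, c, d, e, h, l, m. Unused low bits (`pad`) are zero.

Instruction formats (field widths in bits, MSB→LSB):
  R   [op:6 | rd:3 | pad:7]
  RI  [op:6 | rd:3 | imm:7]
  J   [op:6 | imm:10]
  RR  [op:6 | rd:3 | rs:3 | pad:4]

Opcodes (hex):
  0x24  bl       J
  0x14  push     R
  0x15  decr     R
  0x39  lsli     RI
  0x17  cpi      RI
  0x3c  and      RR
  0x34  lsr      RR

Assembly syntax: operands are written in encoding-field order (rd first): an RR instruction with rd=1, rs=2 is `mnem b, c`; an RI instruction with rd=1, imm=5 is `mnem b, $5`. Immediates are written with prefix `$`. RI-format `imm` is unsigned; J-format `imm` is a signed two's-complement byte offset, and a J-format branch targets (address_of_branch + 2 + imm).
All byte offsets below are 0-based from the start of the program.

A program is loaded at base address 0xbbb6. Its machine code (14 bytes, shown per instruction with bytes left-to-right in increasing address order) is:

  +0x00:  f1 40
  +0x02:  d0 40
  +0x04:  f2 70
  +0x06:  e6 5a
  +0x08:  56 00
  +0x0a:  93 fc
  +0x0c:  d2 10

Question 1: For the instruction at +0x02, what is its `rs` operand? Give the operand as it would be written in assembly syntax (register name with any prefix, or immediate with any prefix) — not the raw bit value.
[02] d0 40 → 0xd040
  top 6b → 0x34 → lsr [RR]
  rd@[9:7]=0x0 ⇒ a
  rs@[6:4]=0x4 ⇒ e

e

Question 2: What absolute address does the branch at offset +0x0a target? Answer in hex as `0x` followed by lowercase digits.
@+0a  big-endian(93 fc) = 0x93fc
  top 6b → 0x24 → bl [J]
  imm@[9:0]=0x3fc (s10→-4) ⇒ $-4
  target = base 0xbbb6 + off 0x0a + 2 + imm -4 = 0xbbbe

0xbbbe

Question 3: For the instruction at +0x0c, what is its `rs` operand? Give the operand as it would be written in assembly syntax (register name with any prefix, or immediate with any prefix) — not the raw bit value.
b

[0c] d2 10 → 0xd210
  op=0xd210>>10=0x34 ⇒ lsr (RR)
  [9:7] rd=4 = e
  [6:4] rs=1 = b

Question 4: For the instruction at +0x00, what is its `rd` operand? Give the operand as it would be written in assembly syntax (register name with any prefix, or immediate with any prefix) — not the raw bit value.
c

@+00  big-endian(f1 40) = 0xf140
  op=0xf140>>10=0x3c ⇒ and (RR)
  [9:7] rd=2 = c
  [6:4] rs=4 = e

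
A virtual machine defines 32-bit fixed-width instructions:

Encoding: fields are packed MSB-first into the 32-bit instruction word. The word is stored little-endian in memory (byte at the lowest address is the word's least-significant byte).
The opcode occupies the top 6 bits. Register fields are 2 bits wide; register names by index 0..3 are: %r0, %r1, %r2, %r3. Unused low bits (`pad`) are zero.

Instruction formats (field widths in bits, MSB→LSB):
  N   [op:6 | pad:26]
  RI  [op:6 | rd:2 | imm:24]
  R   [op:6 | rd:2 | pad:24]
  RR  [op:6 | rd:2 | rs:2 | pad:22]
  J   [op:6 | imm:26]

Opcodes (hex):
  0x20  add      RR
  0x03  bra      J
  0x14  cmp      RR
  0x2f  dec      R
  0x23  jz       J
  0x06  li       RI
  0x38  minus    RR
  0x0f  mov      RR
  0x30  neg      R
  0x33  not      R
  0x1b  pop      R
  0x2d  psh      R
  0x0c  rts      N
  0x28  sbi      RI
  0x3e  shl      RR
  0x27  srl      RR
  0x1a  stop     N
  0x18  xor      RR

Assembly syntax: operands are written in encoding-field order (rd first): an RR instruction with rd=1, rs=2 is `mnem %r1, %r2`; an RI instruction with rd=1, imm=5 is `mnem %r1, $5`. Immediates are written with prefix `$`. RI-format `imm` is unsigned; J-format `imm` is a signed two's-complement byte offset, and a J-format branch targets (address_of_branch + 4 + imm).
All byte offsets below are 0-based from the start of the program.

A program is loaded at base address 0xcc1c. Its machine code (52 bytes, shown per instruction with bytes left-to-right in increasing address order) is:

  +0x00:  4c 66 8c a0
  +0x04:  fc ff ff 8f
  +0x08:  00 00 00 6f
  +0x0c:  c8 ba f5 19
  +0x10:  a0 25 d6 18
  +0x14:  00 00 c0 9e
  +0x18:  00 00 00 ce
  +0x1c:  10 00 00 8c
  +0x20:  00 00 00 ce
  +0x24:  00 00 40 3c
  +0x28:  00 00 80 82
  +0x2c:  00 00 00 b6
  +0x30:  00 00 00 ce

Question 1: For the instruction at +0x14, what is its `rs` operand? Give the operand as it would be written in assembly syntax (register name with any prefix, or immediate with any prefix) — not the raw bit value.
[14] 00 00 c0 9e → 0x9ec00000
  op=0x9ec00000>>26=0x27 ⇒ srl (RR)
  [25:24] rd=2 = %r2
  [23:22] rs=3 = %r3

%r3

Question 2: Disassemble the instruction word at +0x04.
jz $-4

+0x04: fc ff ff 8f ⇒ word 0x8ffffffc (little)
  op=0x8ffffffc>>26=0x23 ⇒ jz (J)
  imm@[25:0]=0x3fffffc (s26→-4) ⇒ $-4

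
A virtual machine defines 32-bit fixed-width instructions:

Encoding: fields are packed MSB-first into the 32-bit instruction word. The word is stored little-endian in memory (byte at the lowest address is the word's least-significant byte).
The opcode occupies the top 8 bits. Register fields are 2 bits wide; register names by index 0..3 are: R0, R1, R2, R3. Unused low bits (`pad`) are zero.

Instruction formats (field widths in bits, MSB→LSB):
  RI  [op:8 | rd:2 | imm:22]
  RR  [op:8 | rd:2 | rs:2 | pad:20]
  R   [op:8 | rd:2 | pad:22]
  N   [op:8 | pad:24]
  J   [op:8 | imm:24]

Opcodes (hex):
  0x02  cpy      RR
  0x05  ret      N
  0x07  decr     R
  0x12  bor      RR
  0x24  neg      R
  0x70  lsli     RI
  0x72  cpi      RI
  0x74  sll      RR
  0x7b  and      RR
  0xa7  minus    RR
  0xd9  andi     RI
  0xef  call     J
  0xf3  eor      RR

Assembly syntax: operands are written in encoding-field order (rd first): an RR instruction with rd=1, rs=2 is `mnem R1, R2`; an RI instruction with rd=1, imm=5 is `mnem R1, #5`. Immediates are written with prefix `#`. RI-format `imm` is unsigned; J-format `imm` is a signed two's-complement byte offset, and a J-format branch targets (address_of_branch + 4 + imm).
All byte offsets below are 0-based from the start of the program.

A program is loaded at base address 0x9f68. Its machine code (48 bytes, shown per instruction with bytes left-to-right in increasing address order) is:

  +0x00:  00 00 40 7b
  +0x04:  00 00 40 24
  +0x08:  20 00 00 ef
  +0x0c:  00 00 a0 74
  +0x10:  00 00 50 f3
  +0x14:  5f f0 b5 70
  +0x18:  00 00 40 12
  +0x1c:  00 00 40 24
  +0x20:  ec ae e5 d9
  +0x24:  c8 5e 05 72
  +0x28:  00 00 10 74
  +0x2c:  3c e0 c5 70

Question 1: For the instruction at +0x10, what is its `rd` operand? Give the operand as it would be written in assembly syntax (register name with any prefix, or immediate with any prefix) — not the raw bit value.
R1

[10] 00 00 50 f3 → 0xf3500000
  top 8b → 0xf3 → eor [RR]
  rd: (w>>22)&0x3=0x1 → R1
  rs: (w>>20)&0x3=0x1 → R1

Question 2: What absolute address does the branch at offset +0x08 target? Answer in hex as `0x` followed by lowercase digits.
0x9f94

[08] 20 00 00 ef → 0xef000020
  opcode bits[31:24]=0xef: call/J
  imm@[23:0]=0x20 ⇒ #32
  target = base 0x9f68 + off 0x08 + 4 + imm 32 = 0x9f94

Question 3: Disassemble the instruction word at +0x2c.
@+2c  little-endian(3c e0 c5 70) = 0x70c5e03c
  opcode bits[31:24]=0x70: lsli/RI
  rd@[23:22]=0x3 ⇒ R3
  imm@[21:0]=0x5e03c ⇒ #385084

lsli R3, #385084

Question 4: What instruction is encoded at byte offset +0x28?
[28] 00 00 10 74 → 0x74100000
  opcode bits[31:24]=0x74: sll/RR
  [23:22] rd=0 = R0
  [21:20] rs=1 = R1

sll R0, R1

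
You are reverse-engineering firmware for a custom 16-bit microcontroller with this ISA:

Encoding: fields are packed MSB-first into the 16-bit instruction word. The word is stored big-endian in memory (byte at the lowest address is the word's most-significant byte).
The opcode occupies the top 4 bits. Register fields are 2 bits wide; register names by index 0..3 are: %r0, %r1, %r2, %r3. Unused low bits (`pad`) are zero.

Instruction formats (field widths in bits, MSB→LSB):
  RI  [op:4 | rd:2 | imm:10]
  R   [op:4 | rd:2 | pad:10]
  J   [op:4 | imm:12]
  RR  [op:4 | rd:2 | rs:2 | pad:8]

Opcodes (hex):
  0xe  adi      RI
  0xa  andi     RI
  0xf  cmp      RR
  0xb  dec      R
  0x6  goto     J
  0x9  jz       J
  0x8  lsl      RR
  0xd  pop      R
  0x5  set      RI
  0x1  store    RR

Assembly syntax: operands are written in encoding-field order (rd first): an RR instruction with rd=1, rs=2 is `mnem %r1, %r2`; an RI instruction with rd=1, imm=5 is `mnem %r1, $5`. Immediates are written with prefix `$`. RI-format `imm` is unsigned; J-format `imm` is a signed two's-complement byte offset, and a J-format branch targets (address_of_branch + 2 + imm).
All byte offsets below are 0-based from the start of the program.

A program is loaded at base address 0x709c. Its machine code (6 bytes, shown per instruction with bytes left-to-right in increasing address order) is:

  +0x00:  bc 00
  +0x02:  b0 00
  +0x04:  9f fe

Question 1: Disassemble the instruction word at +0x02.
dec %r0

[02] b0 00 → 0xb000
  opcode bits[15:12]=0xb: dec/R
  rd: (w>>10)&0x3=0x0 → %r0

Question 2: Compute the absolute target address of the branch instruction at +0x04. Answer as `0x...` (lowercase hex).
0x70a0

@+04  big-endian(9f fe) = 0x9ffe
  op=0x9ffe>>12=0x9 ⇒ jz (J)
  imm: (w>>0)&0xfff=0xffe (s12→-2) → $-2
  target = base 0x709c + off 0x04 + 2 + imm -2 = 0x70a0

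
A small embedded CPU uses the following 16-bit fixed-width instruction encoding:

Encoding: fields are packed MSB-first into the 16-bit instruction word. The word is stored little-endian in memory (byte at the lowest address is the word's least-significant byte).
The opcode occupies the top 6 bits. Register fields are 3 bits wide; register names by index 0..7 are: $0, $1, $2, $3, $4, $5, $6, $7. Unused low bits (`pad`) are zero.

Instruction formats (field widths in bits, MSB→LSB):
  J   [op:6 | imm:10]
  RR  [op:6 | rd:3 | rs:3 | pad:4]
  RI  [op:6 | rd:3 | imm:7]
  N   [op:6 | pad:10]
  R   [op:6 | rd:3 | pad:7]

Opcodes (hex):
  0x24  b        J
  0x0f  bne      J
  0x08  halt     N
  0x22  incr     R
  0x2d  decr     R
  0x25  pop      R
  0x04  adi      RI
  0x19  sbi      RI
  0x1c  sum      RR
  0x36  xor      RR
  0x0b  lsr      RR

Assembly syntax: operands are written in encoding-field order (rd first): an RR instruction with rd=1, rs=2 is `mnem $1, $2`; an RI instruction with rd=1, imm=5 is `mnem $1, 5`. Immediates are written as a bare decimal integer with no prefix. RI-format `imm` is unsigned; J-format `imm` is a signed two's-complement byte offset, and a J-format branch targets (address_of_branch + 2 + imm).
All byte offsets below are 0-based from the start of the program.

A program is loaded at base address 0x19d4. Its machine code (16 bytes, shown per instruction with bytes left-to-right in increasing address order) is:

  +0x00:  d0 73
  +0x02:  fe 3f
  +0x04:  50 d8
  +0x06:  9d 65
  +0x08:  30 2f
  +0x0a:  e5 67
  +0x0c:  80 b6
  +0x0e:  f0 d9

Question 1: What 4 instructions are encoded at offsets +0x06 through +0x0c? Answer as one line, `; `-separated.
sbi $3, 29; lsr $6, $3; sbi $7, 101; decr $5

@+06  little-endian(9d 65) = 0x659d
  top 6b → 0x19 → sbi [RI]
  rd: (w>>7)&0x7=0x3 → $3
  imm: (w>>0)&0x7f=0x1d → 29
@+08  little-endian(30 2f) = 0x2f30
  top 6b → 0xb → lsr [RR]
  rd: (w>>7)&0x7=0x6 → $6
  rs: (w>>4)&0x7=0x3 → $3
@+0a  little-endian(e5 67) = 0x67e5
  top 6b → 0x19 → sbi [RI]
  rd: (w>>7)&0x7=0x7 → $7
  imm: (w>>0)&0x7f=0x65 → 101
@+0c  little-endian(80 b6) = 0xb680
  top 6b → 0x2d → decr [R]
  rd: (w>>7)&0x7=0x5 → $5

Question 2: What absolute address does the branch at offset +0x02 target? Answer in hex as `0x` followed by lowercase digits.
+0x02: fe 3f ⇒ word 0x3ffe (little)
  top 6b → 0xf → bne [J]
  imm@[9:0]=0x3fe (s10→-2) ⇒ -2
  target = base 0x19d4 + off 0x02 + 2 + imm -2 = 0x19d6

0x19d6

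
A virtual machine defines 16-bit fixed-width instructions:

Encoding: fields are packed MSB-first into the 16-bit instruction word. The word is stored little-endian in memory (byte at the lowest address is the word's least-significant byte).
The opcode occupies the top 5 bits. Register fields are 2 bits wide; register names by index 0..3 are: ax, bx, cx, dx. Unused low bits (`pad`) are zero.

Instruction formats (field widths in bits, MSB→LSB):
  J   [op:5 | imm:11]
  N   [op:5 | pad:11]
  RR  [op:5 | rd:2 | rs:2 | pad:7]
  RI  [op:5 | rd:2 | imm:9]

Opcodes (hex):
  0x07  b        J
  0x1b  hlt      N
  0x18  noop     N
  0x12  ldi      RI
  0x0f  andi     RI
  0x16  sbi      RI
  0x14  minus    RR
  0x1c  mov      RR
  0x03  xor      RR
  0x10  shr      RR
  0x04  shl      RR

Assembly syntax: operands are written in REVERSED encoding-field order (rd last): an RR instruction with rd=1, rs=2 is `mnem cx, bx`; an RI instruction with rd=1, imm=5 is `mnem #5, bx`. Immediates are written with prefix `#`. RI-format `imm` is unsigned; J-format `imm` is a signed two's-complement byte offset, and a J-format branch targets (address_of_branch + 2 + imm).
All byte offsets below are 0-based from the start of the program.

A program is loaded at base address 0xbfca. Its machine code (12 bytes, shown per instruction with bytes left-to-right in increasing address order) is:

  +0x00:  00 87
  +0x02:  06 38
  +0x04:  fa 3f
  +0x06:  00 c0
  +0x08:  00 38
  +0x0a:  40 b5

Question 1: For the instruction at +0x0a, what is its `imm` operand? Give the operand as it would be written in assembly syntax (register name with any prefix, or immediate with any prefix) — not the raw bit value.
#320

+0x0a: 40 b5 ⇒ word 0xb540 (little)
  op=0xb540>>11=0x16 ⇒ sbi (RI)
  rd: (w>>9)&0x3=0x2 → cx
  imm: (w>>0)&0x1ff=0x140 → #320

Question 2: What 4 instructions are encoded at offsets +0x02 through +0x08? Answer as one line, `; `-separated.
b #6; b #-6; noop; b #0

off 0x02: read 06 38 as little → 0x3806
  op=0x3806>>11=0x7 ⇒ b (J)
  imm: (w>>0)&0x7ff=0x6 → #6
off 0x04: read fa 3f as little → 0x3ffa
  op=0x3ffa>>11=0x7 ⇒ b (J)
  imm: (w>>0)&0x7ff=0x7fa (s11→-6) → #-6
off 0x06: read 00 c0 as little → 0xc000
  op=0xc000>>11=0x18 ⇒ noop (N)
off 0x08: read 00 38 as little → 0x3800
  op=0x3800>>11=0x7 ⇒ b (J)
  imm: (w>>0)&0x7ff=0x0 → #0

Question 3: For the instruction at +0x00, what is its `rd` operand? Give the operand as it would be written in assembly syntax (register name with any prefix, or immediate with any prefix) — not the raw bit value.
dx

+0x00: 00 87 ⇒ word 0x8700 (little)
  top 5b → 0x10 → shr [RR]
  rd@[10:9]=0x3 ⇒ dx
  rs@[8:7]=0x2 ⇒ cx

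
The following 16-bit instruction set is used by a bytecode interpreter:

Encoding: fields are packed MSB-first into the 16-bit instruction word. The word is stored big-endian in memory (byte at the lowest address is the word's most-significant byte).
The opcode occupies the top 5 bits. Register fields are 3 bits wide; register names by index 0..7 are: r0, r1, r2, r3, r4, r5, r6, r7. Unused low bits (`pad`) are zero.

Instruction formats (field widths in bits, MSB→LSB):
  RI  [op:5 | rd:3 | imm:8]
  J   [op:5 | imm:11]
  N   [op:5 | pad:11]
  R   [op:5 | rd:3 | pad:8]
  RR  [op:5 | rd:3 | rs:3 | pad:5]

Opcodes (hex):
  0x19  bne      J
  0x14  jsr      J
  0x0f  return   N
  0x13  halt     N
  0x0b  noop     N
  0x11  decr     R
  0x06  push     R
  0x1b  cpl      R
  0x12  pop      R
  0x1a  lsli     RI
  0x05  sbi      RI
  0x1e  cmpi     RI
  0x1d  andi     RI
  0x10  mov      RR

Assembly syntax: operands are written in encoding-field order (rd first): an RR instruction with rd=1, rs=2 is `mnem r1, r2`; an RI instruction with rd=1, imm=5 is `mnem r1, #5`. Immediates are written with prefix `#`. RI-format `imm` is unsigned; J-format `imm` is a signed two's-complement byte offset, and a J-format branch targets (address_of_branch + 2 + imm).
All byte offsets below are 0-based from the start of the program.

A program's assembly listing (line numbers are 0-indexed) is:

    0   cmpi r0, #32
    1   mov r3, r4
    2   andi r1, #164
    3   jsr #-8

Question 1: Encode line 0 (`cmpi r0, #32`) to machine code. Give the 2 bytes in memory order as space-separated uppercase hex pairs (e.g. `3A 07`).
0. cmpi fields op=0x1e:5|rd=0:3|imm=32:8 → word f020h → f0 20

F0 20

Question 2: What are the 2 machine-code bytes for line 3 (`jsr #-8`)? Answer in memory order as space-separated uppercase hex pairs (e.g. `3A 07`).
A7 F8

line 3 (jsr): pack op=0x14:5|imm=-8:11 = 0xa7f8; big→ a7 f8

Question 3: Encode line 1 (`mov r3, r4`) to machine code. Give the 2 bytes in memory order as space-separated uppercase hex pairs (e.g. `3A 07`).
83 80

L1: mov op=0x10:5|rd=3:3|rs=4:3|pad=0:5 ⇒ 0x8380 ⇒ big 83 80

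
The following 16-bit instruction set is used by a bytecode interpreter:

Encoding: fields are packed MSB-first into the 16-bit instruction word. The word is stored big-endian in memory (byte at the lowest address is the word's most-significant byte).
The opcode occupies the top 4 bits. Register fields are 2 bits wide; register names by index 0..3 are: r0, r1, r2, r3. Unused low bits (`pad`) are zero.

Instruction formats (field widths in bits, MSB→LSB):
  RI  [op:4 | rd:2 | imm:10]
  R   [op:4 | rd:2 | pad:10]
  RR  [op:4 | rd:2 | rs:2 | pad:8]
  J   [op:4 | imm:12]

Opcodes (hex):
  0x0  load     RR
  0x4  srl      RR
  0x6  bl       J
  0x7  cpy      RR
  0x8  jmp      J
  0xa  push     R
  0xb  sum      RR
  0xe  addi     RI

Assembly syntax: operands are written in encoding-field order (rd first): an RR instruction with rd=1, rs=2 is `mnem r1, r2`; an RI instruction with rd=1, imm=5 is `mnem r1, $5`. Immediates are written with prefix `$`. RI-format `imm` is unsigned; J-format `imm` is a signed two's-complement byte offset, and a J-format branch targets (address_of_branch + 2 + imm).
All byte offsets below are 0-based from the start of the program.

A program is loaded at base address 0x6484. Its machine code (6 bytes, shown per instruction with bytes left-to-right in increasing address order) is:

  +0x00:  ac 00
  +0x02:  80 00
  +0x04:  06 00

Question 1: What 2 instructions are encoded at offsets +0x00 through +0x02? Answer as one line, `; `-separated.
[00] ac 00 → 0xac00
  op=0xac00>>12=0xa ⇒ push (R)
  [11:10] rd=3 = r3
[02] 80 00 → 0x8000
  op=0x8000>>12=0x8 ⇒ jmp (J)
  [11:0] imm=0 = $0

push r3; jmp $0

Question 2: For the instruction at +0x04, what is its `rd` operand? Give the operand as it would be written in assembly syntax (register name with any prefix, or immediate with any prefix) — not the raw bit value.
+0x04: 06 00 ⇒ word 0x0600 (big)
  op=0x0600>>12=0x0 ⇒ load (RR)
  [11:10] rd=1 = r1
  [9:8] rs=2 = r2

r1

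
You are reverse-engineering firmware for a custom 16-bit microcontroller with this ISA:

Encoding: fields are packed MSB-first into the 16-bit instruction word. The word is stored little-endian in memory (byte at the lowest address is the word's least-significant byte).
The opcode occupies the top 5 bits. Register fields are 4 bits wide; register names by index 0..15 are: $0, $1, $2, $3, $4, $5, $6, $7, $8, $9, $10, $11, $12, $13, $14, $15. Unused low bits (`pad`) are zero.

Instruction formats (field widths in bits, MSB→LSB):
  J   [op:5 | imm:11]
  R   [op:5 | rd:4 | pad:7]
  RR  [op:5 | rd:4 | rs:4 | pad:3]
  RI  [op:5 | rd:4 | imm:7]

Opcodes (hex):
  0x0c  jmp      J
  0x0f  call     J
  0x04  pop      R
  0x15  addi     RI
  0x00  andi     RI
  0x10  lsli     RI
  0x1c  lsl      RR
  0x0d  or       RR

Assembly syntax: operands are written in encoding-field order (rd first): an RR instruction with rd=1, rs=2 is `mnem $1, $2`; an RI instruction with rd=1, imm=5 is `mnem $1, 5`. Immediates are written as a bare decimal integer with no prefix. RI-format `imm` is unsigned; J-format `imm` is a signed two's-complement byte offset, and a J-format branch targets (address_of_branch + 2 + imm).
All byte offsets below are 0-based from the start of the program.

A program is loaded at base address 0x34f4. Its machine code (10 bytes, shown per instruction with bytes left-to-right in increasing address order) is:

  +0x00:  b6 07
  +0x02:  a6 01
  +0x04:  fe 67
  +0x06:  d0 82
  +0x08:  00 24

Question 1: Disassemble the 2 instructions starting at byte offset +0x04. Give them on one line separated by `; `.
[04] fe 67 → 0x67fe
  op=0x67fe>>11=0xc ⇒ jmp (J)
  imm: (w>>0)&0x7ff=0x7fe (s11→-2) → -2
[06] d0 82 → 0x82d0
  op=0x82d0>>11=0x10 ⇒ lsli (RI)
  rd: (w>>7)&0xf=0x5 → $5
  imm: (w>>0)&0x7f=0x50 → 80

jmp -2; lsli $5, 80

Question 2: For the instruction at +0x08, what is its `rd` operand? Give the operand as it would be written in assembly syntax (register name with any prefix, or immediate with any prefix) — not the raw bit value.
$8

off 0x08: read 00 24 as little → 0x2400
  op=0x2400>>11=0x4 ⇒ pop (R)
  rd@[10:7]=0x8 ⇒ $8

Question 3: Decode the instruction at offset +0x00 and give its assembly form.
[00] b6 07 → 0x07b6
  op=0x07b6>>11=0x0 ⇒ andi (RI)
  [10:7] rd=15 = $15
  [6:0] imm=54 = 54

andi $15, 54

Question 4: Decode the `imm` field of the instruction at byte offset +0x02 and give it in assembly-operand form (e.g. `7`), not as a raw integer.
@+02  little-endian(a6 01) = 0x01a6
  top 5b → 0x0 → andi [RI]
  [10:7] rd=3 = $3
  [6:0] imm=38 = 38

38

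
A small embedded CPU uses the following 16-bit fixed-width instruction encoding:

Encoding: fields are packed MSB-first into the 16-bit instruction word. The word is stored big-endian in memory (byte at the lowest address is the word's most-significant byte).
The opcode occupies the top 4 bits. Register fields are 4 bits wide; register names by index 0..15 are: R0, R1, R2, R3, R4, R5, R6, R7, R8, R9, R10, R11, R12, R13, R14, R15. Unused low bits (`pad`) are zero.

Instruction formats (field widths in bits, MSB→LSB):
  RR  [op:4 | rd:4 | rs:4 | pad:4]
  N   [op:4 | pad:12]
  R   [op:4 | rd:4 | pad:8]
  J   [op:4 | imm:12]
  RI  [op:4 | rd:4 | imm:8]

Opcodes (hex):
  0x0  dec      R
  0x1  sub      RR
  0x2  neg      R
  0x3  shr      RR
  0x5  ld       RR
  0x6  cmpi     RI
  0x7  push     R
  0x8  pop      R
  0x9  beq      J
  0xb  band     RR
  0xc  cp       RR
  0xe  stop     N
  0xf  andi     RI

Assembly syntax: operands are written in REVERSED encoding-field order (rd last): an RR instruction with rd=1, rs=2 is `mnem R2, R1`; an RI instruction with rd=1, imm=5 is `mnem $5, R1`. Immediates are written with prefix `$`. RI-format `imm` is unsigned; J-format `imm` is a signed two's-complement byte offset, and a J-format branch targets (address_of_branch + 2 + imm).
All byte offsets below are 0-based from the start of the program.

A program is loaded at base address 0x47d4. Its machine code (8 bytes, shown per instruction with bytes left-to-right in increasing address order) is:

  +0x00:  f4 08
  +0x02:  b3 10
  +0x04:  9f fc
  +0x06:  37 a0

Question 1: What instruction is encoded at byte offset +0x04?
beq $-4

+0x04: 9f fc ⇒ word 0x9ffc (big)
  opcode bits[15:12]=0x9: beq/J
  imm@[11:0]=0xffc (s12→-4) ⇒ $-4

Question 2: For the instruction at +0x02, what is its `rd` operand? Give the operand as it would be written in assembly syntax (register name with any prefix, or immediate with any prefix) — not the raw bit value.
R3

[02] b3 10 → 0xb310
  op=0xb310>>12=0xb ⇒ band (RR)
  [11:8] rd=3 = R3
  [7:4] rs=1 = R1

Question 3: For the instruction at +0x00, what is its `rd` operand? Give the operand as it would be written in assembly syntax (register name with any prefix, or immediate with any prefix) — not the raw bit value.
R4

[00] f4 08 → 0xf408
  op=0xf408>>12=0xf ⇒ andi (RI)
  [11:8] rd=4 = R4
  [7:0] imm=8 = $8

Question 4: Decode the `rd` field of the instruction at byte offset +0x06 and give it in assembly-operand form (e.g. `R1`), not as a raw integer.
+0x06: 37 a0 ⇒ word 0x37a0 (big)
  op=0x37a0>>12=0x3 ⇒ shr (RR)
  rd: (w>>8)&0xf=0x7 → R7
  rs: (w>>4)&0xf=0xa → R10

R7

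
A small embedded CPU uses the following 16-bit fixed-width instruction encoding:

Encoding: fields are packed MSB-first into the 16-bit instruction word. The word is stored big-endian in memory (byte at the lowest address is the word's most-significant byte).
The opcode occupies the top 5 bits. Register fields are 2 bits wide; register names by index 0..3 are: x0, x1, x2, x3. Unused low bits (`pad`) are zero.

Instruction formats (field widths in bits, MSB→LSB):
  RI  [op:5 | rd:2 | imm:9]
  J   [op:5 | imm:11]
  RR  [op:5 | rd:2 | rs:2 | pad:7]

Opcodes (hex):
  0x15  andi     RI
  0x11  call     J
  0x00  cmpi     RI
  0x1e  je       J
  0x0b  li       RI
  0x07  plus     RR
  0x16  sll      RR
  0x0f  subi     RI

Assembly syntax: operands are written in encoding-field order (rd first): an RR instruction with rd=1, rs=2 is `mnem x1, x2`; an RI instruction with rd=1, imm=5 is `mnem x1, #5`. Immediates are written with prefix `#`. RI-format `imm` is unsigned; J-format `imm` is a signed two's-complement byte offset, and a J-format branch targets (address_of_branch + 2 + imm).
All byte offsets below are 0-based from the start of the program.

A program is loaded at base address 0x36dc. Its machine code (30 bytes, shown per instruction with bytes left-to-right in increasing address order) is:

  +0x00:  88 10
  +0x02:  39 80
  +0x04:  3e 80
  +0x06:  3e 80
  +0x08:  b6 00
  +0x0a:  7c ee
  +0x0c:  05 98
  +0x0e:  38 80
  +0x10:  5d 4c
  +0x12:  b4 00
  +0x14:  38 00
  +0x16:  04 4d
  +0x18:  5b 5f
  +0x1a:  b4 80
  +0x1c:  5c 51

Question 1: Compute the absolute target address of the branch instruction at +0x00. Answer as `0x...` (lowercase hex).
[00] 88 10 → 0x8810
  opcode bits[15:11]=0x11: call/J
  [10:0] imm=16 = #16
  target = base 0x36dc + off 0x00 + 2 + imm 16 = 0x36ee

0x36ee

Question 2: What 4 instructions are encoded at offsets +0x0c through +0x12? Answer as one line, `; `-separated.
cmpi x2, #408; plus x0, x1; li x2, #332; sll x2, x0

@+0c  big-endian(05 98) = 0x0598
  opcode bits[15:11]=0x0: cmpi/RI
  rd: (w>>9)&0x3=0x2 → x2
  imm: (w>>0)&0x1ff=0x198 → #408
@+0e  big-endian(38 80) = 0x3880
  opcode bits[15:11]=0x7: plus/RR
  rd: (w>>9)&0x3=0x0 → x0
  rs: (w>>7)&0x3=0x1 → x1
@+10  big-endian(5d 4c) = 0x5d4c
  opcode bits[15:11]=0xb: li/RI
  rd: (w>>9)&0x3=0x2 → x2
  imm: (w>>0)&0x1ff=0x14c → #332
@+12  big-endian(b4 00) = 0xb400
  opcode bits[15:11]=0x16: sll/RR
  rd: (w>>9)&0x3=0x2 → x2
  rs: (w>>7)&0x3=0x0 → x0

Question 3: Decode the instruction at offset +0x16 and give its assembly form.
+0x16: 04 4d ⇒ word 0x044d (big)
  top 5b → 0x0 → cmpi [RI]
  rd: (w>>9)&0x3=0x2 → x2
  imm: (w>>0)&0x1ff=0x4d → #77

cmpi x2, #77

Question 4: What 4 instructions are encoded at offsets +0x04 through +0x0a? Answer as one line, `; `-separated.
+0x04: 3e 80 ⇒ word 0x3e80 (big)
  opcode bits[15:11]=0x7: plus/RR
  [10:9] rd=3 = x3
  [8:7] rs=1 = x1
+0x06: 3e 80 ⇒ word 0x3e80 (big)
  opcode bits[15:11]=0x7: plus/RR
  [10:9] rd=3 = x3
  [8:7] rs=1 = x1
+0x08: b6 00 ⇒ word 0xb600 (big)
  opcode bits[15:11]=0x16: sll/RR
  [10:9] rd=3 = x3
  [8:7] rs=0 = x0
+0x0a: 7c ee ⇒ word 0x7cee (big)
  opcode bits[15:11]=0xf: subi/RI
  [10:9] rd=2 = x2
  [8:0] imm=238 = #238

plus x3, x1; plus x3, x1; sll x3, x0; subi x2, #238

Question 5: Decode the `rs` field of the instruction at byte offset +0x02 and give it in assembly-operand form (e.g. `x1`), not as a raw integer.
x3

@+02  big-endian(39 80) = 0x3980
  opcode bits[15:11]=0x7: plus/RR
  [10:9] rd=0 = x0
  [8:7] rs=3 = x3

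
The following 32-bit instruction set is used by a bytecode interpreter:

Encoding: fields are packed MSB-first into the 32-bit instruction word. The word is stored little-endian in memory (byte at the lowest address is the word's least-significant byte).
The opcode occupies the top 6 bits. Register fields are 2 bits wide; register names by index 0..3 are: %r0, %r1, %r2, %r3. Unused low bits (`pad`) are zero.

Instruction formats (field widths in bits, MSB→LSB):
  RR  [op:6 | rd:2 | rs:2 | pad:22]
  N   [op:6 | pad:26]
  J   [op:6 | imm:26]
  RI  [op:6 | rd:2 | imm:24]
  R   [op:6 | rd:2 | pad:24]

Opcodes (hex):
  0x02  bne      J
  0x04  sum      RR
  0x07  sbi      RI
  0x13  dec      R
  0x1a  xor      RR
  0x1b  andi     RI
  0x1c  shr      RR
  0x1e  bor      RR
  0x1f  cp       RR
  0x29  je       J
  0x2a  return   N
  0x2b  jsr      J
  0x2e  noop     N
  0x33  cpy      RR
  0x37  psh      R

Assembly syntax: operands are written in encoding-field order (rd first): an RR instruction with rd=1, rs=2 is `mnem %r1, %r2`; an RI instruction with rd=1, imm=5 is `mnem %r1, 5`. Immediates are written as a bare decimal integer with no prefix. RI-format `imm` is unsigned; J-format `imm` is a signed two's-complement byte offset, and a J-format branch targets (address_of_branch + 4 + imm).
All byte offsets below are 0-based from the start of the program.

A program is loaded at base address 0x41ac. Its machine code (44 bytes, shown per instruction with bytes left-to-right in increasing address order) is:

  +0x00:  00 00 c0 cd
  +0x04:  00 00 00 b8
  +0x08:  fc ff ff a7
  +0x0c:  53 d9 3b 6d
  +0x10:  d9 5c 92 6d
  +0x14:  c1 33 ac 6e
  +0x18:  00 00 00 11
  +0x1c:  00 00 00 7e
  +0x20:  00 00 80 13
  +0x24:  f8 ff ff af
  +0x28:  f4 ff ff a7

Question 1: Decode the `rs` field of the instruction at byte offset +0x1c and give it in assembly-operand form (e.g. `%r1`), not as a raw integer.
%r0

+0x1c: 00 00 00 7e ⇒ word 0x7e000000 (little)
  top 6b → 0x1f → cp [RR]
  rd: (w>>24)&0x3=0x2 → %r2
  rs: (w>>22)&0x3=0x0 → %r0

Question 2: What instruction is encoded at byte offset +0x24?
@+24  little-endian(f8 ff ff af) = 0xaffffff8
  op=0xaffffff8>>26=0x2b ⇒ jsr (J)
  [25:0] imm=67108856 (s26→-8) = -8

jsr -8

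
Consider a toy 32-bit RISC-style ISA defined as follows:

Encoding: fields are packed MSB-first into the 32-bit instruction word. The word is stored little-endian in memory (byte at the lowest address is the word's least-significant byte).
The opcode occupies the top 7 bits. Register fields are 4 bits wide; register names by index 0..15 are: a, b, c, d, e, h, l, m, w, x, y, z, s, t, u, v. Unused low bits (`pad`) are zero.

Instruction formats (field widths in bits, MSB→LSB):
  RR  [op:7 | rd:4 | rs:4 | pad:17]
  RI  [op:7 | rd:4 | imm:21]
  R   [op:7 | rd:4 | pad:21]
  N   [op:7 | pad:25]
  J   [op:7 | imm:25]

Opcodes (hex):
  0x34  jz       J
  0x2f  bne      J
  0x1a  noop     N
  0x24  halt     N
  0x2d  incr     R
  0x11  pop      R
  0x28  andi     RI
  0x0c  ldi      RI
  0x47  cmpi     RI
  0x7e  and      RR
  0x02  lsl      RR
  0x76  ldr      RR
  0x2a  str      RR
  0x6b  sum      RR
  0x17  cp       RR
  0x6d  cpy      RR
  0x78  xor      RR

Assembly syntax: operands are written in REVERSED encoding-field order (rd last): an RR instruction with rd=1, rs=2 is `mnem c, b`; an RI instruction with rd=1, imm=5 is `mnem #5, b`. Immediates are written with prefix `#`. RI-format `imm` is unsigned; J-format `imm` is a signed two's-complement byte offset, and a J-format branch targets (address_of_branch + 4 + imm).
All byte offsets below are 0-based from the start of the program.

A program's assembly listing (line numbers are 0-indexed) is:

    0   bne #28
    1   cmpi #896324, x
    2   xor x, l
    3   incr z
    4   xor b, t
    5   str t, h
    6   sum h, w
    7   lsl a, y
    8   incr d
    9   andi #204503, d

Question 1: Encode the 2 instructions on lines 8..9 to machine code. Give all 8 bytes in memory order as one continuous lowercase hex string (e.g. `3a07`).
line 8 (incr): pack op=0x2d:7|rd=3:4|pad=0:21 = 0x5a600000; little→ 00 00 60 5a
line 9 (andi): pack op=0x28:7|rd=3:4|imm=204503:21 = 0x50631ed7; little→ d7 1e 63 50

0000605ad71e6350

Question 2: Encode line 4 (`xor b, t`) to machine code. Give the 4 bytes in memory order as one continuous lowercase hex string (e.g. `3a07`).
0000a2f1

line 4 (xor): pack op=0x78:7|rd=13:4|rs=1:4|pad=0:17 = 0xf1a20000; little→ 00 00 a2 f1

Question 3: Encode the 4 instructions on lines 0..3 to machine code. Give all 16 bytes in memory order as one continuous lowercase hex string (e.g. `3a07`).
1c00005e44ad2d8f0000d2f00000605b

0. bne fields op=0x2f:7|imm=28:25 → word 5e00001ch → 1c 00 00 5e
1. cmpi fields op=0x47:7|rd=9:4|imm=896324:21 → word 8f2dad44h → 44 ad 2d 8f
2. xor fields op=0x78:7|rd=6:4|rs=9:4|pad=0:17 → word f0d20000h → 00 00 d2 f0
3. incr fields op=0x2d:7|rd=11:4|pad=0:21 → word 5b600000h → 00 00 60 5b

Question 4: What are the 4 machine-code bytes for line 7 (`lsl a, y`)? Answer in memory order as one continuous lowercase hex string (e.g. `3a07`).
00004005

line 7 (lsl): pack op=0x2:7|rd=10:4|rs=0:4|pad=0:17 = 0x05400000; little→ 00 00 40 05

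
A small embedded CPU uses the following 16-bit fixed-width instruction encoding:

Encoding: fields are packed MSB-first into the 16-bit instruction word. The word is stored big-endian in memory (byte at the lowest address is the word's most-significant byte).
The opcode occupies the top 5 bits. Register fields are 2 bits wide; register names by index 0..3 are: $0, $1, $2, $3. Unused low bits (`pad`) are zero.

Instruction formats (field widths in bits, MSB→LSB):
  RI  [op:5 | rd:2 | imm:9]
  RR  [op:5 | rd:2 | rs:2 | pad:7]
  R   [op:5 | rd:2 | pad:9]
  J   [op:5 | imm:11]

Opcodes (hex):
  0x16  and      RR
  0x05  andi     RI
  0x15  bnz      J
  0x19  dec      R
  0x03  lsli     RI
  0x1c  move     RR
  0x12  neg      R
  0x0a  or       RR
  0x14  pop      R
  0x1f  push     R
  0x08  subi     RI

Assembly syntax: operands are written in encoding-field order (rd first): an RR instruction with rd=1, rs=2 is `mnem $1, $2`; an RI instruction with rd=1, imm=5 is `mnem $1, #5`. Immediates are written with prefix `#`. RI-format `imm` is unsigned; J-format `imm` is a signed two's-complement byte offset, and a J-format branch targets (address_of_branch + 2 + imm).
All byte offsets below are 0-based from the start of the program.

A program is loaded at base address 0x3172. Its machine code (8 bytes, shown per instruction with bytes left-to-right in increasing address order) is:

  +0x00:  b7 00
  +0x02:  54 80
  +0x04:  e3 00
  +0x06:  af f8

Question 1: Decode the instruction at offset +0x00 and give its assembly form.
[00] b7 00 → 0xb700
  op=0xb700>>11=0x16 ⇒ and (RR)
  rd@[10:9]=0x3 ⇒ $3
  rs@[8:7]=0x2 ⇒ $2

and $3, $2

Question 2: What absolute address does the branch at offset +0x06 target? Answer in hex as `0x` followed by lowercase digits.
0x3172

+0x06: af f8 ⇒ word 0xaff8 (big)
  top 5b → 0x15 → bnz [J]
  imm@[10:0]=0x7f8 (s11→-8) ⇒ #-8
  target = base 0x3172 + off 0x06 + 2 + imm -8 = 0x3172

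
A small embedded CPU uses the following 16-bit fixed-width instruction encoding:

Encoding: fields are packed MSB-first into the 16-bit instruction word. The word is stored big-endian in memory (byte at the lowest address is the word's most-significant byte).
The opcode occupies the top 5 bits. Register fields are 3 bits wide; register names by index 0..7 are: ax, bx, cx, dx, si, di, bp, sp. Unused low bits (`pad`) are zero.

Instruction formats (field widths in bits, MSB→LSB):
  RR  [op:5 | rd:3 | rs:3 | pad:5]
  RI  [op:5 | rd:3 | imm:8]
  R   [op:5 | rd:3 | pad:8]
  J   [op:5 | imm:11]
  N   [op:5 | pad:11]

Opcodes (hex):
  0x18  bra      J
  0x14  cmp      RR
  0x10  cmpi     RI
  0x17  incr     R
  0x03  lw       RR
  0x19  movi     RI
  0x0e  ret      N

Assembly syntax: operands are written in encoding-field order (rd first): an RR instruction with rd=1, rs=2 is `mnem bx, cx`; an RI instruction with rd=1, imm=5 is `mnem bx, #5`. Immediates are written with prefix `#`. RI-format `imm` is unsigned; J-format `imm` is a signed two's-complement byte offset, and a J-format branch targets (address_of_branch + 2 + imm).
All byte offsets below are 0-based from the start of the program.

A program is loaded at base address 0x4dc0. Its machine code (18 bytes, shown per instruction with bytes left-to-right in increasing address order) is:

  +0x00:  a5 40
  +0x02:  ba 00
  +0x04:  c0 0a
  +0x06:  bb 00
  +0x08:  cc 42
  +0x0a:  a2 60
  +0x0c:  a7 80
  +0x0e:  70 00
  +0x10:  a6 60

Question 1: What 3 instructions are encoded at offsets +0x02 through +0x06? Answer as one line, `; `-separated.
[02] ba 00 → 0xba00
  top 5b → 0x17 → incr [R]
  [10:8] rd=2 = cx
[04] c0 0a → 0xc00a
  top 5b → 0x18 → bra [J]
  [10:0] imm=10 = #10
[06] bb 00 → 0xbb00
  top 5b → 0x17 → incr [R]
  [10:8] rd=3 = dx

incr cx; bra #10; incr dx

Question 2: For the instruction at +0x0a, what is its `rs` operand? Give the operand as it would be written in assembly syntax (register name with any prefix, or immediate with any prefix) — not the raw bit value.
dx

+0x0a: a2 60 ⇒ word 0xa260 (big)
  op=0xa260>>11=0x14 ⇒ cmp (RR)
  [10:8] rd=2 = cx
  [7:5] rs=3 = dx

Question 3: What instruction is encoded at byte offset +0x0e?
@+0e  big-endian(70 00) = 0x7000
  opcode bits[15:11]=0xe: ret/N

ret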